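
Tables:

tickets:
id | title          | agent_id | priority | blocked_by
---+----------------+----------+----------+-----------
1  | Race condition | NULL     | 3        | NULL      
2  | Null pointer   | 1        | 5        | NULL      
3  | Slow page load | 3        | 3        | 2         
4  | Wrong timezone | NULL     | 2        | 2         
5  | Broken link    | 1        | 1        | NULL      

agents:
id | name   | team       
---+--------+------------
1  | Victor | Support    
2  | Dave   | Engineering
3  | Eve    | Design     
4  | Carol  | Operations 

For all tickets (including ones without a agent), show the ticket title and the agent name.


LEFT JOIN keeps every row from tickets (the left table); where agent_id has no match in agents, the agent columns become NULL. Walk through each ticket:
  - ticket 1 (Race condition): agent_id=NULL, no match -> kept with NULL
  - ticket 2 (Null pointer): agent_id=1 -> matches Victor
  - ticket 3 (Slow page load): agent_id=3 -> matches Eve
  - ticket 4 (Wrong timezone): agent_id=NULL, no match -> kept with NULL
  - ticket 5 (Broken link): agent_id=1 -> matches Victor
All 5 rows appear; 2 have NULL agent.

SQL:
SELECT a.title, b.name AS agent
FROM tickets a
LEFT JOIN agents b ON a.agent_id = b.id

Result:
title          | agent 
---------------+-------
Race condition | NULL  
Null pointer   | Victor
Slow page load | Eve   
Wrong timezone | NULL  
Broken link    | Victor


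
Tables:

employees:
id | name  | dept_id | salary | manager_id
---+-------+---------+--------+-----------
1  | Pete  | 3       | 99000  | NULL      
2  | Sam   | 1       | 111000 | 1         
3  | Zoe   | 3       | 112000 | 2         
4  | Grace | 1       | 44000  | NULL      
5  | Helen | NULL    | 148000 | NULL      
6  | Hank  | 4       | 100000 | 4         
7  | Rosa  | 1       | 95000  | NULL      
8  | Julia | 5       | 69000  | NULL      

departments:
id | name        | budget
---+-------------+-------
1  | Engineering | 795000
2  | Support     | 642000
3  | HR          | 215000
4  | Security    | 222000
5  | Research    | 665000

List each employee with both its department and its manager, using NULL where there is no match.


Two LEFT JOINs from the same base table employees: one to departments via dept_id, one to employees itself via manager_id. Both are LEFT so every employee is preserved.
Match against departments:
  - employee 1 (Pete): dept_id=3 -> matches HR
  - employee 2 (Sam): dept_id=1 -> matches Engineering
  - employee 3 (Zoe): dept_id=3 -> matches HR
  - employee 4 (Grace): dept_id=1 -> matches Engineering
  - employee 5 (Helen): dept_id=NULL, no match -> kept with NULL
  - employee 6 (Hank): dept_id=4 -> matches Security
  - employee 7 (Rosa): dept_id=1 -> matches Engineering
  - employee 8 (Julia): dept_id=5 -> matches Research
Match against employees (self):
  - employee 1 (Pete): manager_id=NULL -> NULL
  - employee 2 (Sam): manager_id=1 -> Pete
  - employee 3 (Zoe): manager_id=2 -> Sam
  - employee 4 (Grace): manager_id=NULL -> NULL
  - employee 5 (Helen): manager_id=NULL -> NULL
  - employee 6 (Hank): manager_id=4 -> Grace
  - employee 7 (Rosa): manager_id=NULL -> NULL
  - employee 8 (Julia): manager_id=NULL -> NULL

SQL:
SELECT a.name, b.name AS department, c.name AS manager
FROM employees a
LEFT JOIN departments b ON a.dept_id = b.id
LEFT JOIN employees c ON a.manager_id = c.id

Result:
name  | department  | manager
------+-------------+--------
Pete  | HR          | NULL   
Sam   | Engineering | Pete   
Zoe   | HR          | Sam    
Grace | Engineering | NULL   
Helen | NULL        | NULL   
Hank  | Security    | Grace  
Rosa  | Engineering | NULL   
Julia | Research    | NULL   


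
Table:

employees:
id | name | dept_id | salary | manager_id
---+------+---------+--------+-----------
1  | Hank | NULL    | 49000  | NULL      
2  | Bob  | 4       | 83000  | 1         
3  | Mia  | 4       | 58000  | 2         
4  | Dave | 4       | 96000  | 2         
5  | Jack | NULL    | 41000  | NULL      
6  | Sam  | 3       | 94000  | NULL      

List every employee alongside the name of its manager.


This is a self-join: employees is joined to a second copy of itself, matching each row's manager_id to another row's id. Use LEFT JOIN so rows with manager_id=NULL are kept.
  - employee 1 (Hank): manager_id=NULL -> NULL
  - employee 2 (Bob): manager_id=1 -> Hank
  - employee 3 (Mia): manager_id=2 -> Bob
  - employee 4 (Dave): manager_id=2 -> Bob
  - employee 5 (Jack): manager_id=NULL -> NULL
  - employee 6 (Sam): manager_id=NULL -> NULL

SQL:
SELECT a.name AS item, b.name AS manager
FROM employees a
LEFT JOIN employees b ON a.manager_id = b.id

Result:
item | manager
-----+--------
Hank | NULL   
Bob  | Hank   
Mia  | Bob    
Dave | Bob    
Jack | NULL   
Sam  | NULL   


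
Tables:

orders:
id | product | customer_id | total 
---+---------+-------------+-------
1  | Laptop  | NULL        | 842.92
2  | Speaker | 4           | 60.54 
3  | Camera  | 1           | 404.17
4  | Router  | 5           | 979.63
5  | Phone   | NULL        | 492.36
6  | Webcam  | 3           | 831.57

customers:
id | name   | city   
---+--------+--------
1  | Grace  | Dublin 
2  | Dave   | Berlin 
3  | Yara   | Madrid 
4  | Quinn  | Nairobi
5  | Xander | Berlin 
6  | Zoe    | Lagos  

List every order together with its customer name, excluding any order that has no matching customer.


INNER JOIN keeps only orders rows whose customer_id matches an id in customers. Walk through each order:
  - order 1 (Laptop): customer_id=NULL, no match -> dropped
  - order 2 (Speaker): customer_id=4 -> matches Quinn
  - order 3 (Camera): customer_id=1 -> matches Grace
  - order 4 (Router): customer_id=5 -> matches Xander
  - order 5 (Phone): customer_id=NULL, no match -> dropped
  - order 6 (Webcam): customer_id=3 -> matches Yara
So 2 of 6 rows are dropped.

SQL:
SELECT a.product, b.name AS customer
FROM orders a
INNER JOIN customers b ON a.customer_id = b.id

Result:
product | customer
--------+---------
Speaker | Quinn   
Camera  | Grace   
Router  | Xander  
Webcam  | Yara    


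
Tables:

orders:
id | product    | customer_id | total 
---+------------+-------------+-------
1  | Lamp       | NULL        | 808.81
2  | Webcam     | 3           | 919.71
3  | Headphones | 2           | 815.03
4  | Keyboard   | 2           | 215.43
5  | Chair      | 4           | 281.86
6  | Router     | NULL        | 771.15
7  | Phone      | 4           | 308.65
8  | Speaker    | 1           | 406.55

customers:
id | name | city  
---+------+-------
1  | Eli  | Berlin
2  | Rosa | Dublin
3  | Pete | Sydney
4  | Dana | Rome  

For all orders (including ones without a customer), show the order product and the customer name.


LEFT JOIN keeps every row from orders (the left table); where customer_id has no match in customers, the customer columns become NULL. Walk through each order:
  - order 1 (Lamp): customer_id=NULL, no match -> kept with NULL
  - order 2 (Webcam): customer_id=3 -> matches Pete
  - order 3 (Headphones): customer_id=2 -> matches Rosa
  - order 4 (Keyboard): customer_id=2 -> matches Rosa
  - order 5 (Chair): customer_id=4 -> matches Dana
  - order 6 (Router): customer_id=NULL, no match -> kept with NULL
  - order 7 (Phone): customer_id=4 -> matches Dana
  - order 8 (Speaker): customer_id=1 -> matches Eli
All 8 rows appear; 2 have NULL customer.

SQL:
SELECT a.product, b.name AS customer
FROM orders a
LEFT JOIN customers b ON a.customer_id = b.id

Result:
product    | customer
-----------+---------
Lamp       | NULL    
Webcam     | Pete    
Headphones | Rosa    
Keyboard   | Rosa    
Chair      | Dana    
Router     | NULL    
Phone      | Dana    
Speaker    | Eli     


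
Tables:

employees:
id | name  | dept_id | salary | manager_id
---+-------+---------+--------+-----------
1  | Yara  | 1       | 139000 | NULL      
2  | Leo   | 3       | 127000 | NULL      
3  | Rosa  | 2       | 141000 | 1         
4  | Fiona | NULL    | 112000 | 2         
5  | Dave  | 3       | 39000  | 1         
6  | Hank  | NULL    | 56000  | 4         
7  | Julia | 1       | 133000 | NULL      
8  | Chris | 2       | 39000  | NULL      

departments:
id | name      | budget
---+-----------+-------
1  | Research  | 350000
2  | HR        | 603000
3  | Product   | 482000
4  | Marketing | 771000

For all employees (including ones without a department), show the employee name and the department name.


LEFT JOIN keeps every row from employees (the left table); where dept_id has no match in departments, the department columns become NULL. Walk through each employee:
  - employee 1 (Yara): dept_id=1 -> matches Research
  - employee 2 (Leo): dept_id=3 -> matches Product
  - employee 3 (Rosa): dept_id=2 -> matches HR
  - employee 4 (Fiona): dept_id=NULL, no match -> kept with NULL
  - employee 5 (Dave): dept_id=3 -> matches Product
  - employee 6 (Hank): dept_id=NULL, no match -> kept with NULL
  - employee 7 (Julia): dept_id=1 -> matches Research
  - employee 8 (Chris): dept_id=2 -> matches HR
All 8 rows appear; 2 have NULL department.

SQL:
SELECT a.name, b.name AS department
FROM employees a
LEFT JOIN departments b ON a.dept_id = b.id

Result:
name  | department
------+-----------
Yara  | Research  
Leo   | Product   
Rosa  | HR        
Fiona | NULL      
Dave  | Product   
Hank  | NULL      
Julia | Research  
Chris | HR        


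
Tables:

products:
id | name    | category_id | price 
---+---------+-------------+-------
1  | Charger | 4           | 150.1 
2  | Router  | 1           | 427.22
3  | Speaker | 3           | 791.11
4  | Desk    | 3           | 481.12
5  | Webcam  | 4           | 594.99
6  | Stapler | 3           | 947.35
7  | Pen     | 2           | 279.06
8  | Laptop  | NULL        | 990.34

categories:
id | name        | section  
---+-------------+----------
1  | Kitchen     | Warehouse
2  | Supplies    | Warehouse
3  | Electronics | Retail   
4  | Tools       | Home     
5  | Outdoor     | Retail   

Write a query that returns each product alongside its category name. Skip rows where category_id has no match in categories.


INNER JOIN keeps only products rows whose category_id matches an id in categories. Walk through each product:
  - product 1 (Charger): category_id=4 -> matches Tools
  - product 2 (Router): category_id=1 -> matches Kitchen
  - product 3 (Speaker): category_id=3 -> matches Electronics
  - product 4 (Desk): category_id=3 -> matches Electronics
  - product 5 (Webcam): category_id=4 -> matches Tools
  - product 6 (Stapler): category_id=3 -> matches Electronics
  - product 7 (Pen): category_id=2 -> matches Supplies
  - product 8 (Laptop): category_id=NULL, no match -> dropped
So 1 of 8 rows is dropped.

SQL:
SELECT a.name, b.name AS category
FROM products a
INNER JOIN categories b ON a.category_id = b.id

Result:
name    | category   
--------+------------
Charger | Tools      
Router  | Kitchen    
Speaker | Electronics
Desk    | Electronics
Webcam  | Tools      
Stapler | Electronics
Pen     | Supplies   


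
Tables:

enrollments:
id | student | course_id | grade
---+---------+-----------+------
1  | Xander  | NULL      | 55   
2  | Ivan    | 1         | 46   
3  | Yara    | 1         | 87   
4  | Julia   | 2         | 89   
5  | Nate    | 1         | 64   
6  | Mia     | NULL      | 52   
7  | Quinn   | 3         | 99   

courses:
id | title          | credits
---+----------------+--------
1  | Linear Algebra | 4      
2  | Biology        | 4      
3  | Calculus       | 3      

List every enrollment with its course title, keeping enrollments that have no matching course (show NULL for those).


LEFT JOIN keeps every row from enrollments (the left table); where course_id has no match in courses, the course columns become NULL. Walk through each enrollment:
  - enrollment 1 (Xander): course_id=NULL, no match -> kept with NULL
  - enrollment 2 (Ivan): course_id=1 -> matches Linear Algebra
  - enrollment 3 (Yara): course_id=1 -> matches Linear Algebra
  - enrollment 4 (Julia): course_id=2 -> matches Biology
  - enrollment 5 (Nate): course_id=1 -> matches Linear Algebra
  - enrollment 6 (Mia): course_id=NULL, no match -> kept with NULL
  - enrollment 7 (Quinn): course_id=3 -> matches Calculus
All 7 rows appear; 2 have NULL course.

SQL:
SELECT a.student, b.title AS course
FROM enrollments a
LEFT JOIN courses b ON a.course_id = b.id

Result:
student | course        
--------+---------------
Xander  | NULL          
Ivan    | Linear Algebra
Yara    | Linear Algebra
Julia   | Biology       
Nate    | Linear Algebra
Mia     | NULL          
Quinn   | Calculus      


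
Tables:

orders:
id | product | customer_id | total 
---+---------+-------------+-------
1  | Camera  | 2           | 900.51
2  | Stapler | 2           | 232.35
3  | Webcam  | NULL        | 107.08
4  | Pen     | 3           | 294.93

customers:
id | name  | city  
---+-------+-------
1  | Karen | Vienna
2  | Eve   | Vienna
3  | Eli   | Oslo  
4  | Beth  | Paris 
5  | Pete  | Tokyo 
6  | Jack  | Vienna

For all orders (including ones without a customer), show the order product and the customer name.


LEFT JOIN keeps every row from orders (the left table); where customer_id has no match in customers, the customer columns become NULL. Walk through each order:
  - order 1 (Camera): customer_id=2 -> matches Eve
  - order 2 (Stapler): customer_id=2 -> matches Eve
  - order 3 (Webcam): customer_id=NULL, no match -> kept with NULL
  - order 4 (Pen): customer_id=3 -> matches Eli
All 4 rows appear; 1 has NULL customer.

SQL:
SELECT a.product, b.name AS customer
FROM orders a
LEFT JOIN customers b ON a.customer_id = b.id

Result:
product | customer
--------+---------
Camera  | Eve     
Stapler | Eve     
Webcam  | NULL    
Pen     | Eli     


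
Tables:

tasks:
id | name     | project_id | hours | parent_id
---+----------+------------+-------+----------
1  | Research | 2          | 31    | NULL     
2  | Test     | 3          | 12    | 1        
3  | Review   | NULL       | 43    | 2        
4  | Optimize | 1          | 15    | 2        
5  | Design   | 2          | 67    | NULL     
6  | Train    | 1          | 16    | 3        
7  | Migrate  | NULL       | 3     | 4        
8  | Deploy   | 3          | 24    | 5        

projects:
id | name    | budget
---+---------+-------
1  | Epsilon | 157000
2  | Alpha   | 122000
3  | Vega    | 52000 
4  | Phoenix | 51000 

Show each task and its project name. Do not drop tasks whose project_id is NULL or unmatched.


LEFT JOIN keeps every row from tasks (the left table); where project_id has no match in projects, the project columns become NULL. Walk through each task:
  - task 1 (Research): project_id=2 -> matches Alpha
  - task 2 (Test): project_id=3 -> matches Vega
  - task 3 (Review): project_id=NULL, no match -> kept with NULL
  - task 4 (Optimize): project_id=1 -> matches Epsilon
  - task 5 (Design): project_id=2 -> matches Alpha
  - task 6 (Train): project_id=1 -> matches Epsilon
  - task 7 (Migrate): project_id=NULL, no match -> kept with NULL
  - task 8 (Deploy): project_id=3 -> matches Vega
All 8 rows appear; 2 have NULL project.

SQL:
SELECT a.name, b.name AS project
FROM tasks a
LEFT JOIN projects b ON a.project_id = b.id

Result:
name     | project
---------+--------
Research | Alpha  
Test     | Vega   
Review   | NULL   
Optimize | Epsilon
Design   | Alpha  
Train    | Epsilon
Migrate  | NULL   
Deploy   | Vega   


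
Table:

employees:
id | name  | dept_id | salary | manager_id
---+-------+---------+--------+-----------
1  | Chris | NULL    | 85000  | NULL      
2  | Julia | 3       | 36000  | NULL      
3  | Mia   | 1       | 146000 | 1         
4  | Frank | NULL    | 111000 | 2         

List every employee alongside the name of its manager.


This is a self-join: employees is joined to a second copy of itself, matching each row's manager_id to another row's id. Use LEFT JOIN so rows with manager_id=NULL are kept.
  - employee 1 (Chris): manager_id=NULL -> NULL
  - employee 2 (Julia): manager_id=NULL -> NULL
  - employee 3 (Mia): manager_id=1 -> Chris
  - employee 4 (Frank): manager_id=2 -> Julia

SQL:
SELECT a.name AS item, b.name AS manager
FROM employees a
LEFT JOIN employees b ON a.manager_id = b.id

Result:
item  | manager
------+--------
Chris | NULL   
Julia | NULL   
Mia   | Chris  
Frank | Julia  


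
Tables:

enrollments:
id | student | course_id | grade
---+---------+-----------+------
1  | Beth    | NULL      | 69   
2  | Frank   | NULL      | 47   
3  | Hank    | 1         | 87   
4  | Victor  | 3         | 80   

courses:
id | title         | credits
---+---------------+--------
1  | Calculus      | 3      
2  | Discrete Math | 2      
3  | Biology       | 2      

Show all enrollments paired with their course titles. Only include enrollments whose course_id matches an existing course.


INNER JOIN keeps only enrollments rows whose course_id matches an id in courses. Walk through each enrollment:
  - enrollment 1 (Beth): course_id=NULL, no match -> dropped
  - enrollment 2 (Frank): course_id=NULL, no match -> dropped
  - enrollment 3 (Hank): course_id=1 -> matches Calculus
  - enrollment 4 (Victor): course_id=3 -> matches Biology
So 2 of 4 rows are dropped.

SQL:
SELECT a.student, b.title AS course
FROM enrollments a
INNER JOIN courses b ON a.course_id = b.id

Result:
student | course  
--------+---------
Hank    | Calculus
Victor  | Biology 


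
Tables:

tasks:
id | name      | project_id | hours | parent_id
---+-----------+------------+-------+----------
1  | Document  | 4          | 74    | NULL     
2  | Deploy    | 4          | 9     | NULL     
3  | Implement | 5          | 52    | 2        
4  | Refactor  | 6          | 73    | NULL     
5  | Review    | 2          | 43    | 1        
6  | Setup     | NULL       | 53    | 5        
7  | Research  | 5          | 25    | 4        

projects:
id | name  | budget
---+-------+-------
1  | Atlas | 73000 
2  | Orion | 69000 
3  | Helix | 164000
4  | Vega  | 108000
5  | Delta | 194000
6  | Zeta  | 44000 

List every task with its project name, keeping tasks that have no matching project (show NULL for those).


LEFT JOIN keeps every row from tasks (the left table); where project_id has no match in projects, the project columns become NULL. Walk through each task:
  - task 1 (Document): project_id=4 -> matches Vega
  - task 2 (Deploy): project_id=4 -> matches Vega
  - task 3 (Implement): project_id=5 -> matches Delta
  - task 4 (Refactor): project_id=6 -> matches Zeta
  - task 5 (Review): project_id=2 -> matches Orion
  - task 6 (Setup): project_id=NULL, no match -> kept with NULL
  - task 7 (Research): project_id=5 -> matches Delta
All 7 rows appear; 1 has NULL project.

SQL:
SELECT a.name, b.name AS project
FROM tasks a
LEFT JOIN projects b ON a.project_id = b.id

Result:
name      | project
----------+--------
Document  | Vega   
Deploy    | Vega   
Implement | Delta  
Refactor  | Zeta   
Review    | Orion  
Setup     | NULL   
Research  | Delta  


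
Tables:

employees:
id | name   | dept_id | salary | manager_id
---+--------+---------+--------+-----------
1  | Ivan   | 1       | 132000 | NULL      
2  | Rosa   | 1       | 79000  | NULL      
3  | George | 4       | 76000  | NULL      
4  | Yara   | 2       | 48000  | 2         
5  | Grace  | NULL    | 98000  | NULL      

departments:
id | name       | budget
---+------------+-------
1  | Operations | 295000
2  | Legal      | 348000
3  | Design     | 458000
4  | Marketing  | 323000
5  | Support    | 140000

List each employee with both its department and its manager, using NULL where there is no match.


Two LEFT JOINs from the same base table employees: one to departments via dept_id, one to employees itself via manager_id. Both are LEFT so every employee is preserved.
Match against departments:
  - employee 1 (Ivan): dept_id=1 -> matches Operations
  - employee 2 (Rosa): dept_id=1 -> matches Operations
  - employee 3 (George): dept_id=4 -> matches Marketing
  - employee 4 (Yara): dept_id=2 -> matches Legal
  - employee 5 (Grace): dept_id=NULL, no match -> kept with NULL
Match against employees (self):
  - employee 1 (Ivan): manager_id=NULL -> NULL
  - employee 2 (Rosa): manager_id=NULL -> NULL
  - employee 3 (George): manager_id=NULL -> NULL
  - employee 4 (Yara): manager_id=2 -> Rosa
  - employee 5 (Grace): manager_id=NULL -> NULL

SQL:
SELECT a.name, b.name AS department, c.name AS manager
FROM employees a
LEFT JOIN departments b ON a.dept_id = b.id
LEFT JOIN employees c ON a.manager_id = c.id

Result:
name   | department | manager
-------+------------+--------
Ivan   | Operations | NULL   
Rosa   | Operations | NULL   
George | Marketing  | NULL   
Yara   | Legal      | Rosa   
Grace  | NULL       | NULL   


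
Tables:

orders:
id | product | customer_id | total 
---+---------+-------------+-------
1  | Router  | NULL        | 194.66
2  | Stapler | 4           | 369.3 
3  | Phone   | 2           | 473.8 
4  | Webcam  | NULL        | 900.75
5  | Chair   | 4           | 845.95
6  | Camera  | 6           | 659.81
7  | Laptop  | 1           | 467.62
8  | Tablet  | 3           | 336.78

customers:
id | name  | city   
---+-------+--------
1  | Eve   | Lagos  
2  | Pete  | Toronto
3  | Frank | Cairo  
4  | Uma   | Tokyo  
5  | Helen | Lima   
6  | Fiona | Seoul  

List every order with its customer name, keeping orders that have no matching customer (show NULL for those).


LEFT JOIN keeps every row from orders (the left table); where customer_id has no match in customers, the customer columns become NULL. Walk through each order:
  - order 1 (Router): customer_id=NULL, no match -> kept with NULL
  - order 2 (Stapler): customer_id=4 -> matches Uma
  - order 3 (Phone): customer_id=2 -> matches Pete
  - order 4 (Webcam): customer_id=NULL, no match -> kept with NULL
  - order 5 (Chair): customer_id=4 -> matches Uma
  - order 6 (Camera): customer_id=6 -> matches Fiona
  - order 7 (Laptop): customer_id=1 -> matches Eve
  - order 8 (Tablet): customer_id=3 -> matches Frank
All 8 rows appear; 2 have NULL customer.

SQL:
SELECT a.product, b.name AS customer
FROM orders a
LEFT JOIN customers b ON a.customer_id = b.id

Result:
product | customer
--------+---------
Router  | NULL    
Stapler | Uma     
Phone   | Pete    
Webcam  | NULL    
Chair   | Uma     
Camera  | Fiona   
Laptop  | Eve     
Tablet  | Frank   


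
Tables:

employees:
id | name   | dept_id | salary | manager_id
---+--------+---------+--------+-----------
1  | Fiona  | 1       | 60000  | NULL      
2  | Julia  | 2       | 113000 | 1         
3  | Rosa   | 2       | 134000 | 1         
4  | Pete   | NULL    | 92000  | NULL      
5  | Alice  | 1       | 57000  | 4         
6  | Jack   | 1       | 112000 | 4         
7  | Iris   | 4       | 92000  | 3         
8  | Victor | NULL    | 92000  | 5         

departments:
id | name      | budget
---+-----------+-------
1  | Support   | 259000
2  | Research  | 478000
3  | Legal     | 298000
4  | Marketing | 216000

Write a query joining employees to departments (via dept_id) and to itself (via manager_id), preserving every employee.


Two LEFT JOINs from the same base table employees: one to departments via dept_id, one to employees itself via manager_id. Both are LEFT so every employee is preserved.
Match against departments:
  - employee 1 (Fiona): dept_id=1 -> matches Support
  - employee 2 (Julia): dept_id=2 -> matches Research
  - employee 3 (Rosa): dept_id=2 -> matches Research
  - employee 4 (Pete): dept_id=NULL, no match -> kept with NULL
  - employee 5 (Alice): dept_id=1 -> matches Support
  - employee 6 (Jack): dept_id=1 -> matches Support
  - employee 7 (Iris): dept_id=4 -> matches Marketing
  - employee 8 (Victor): dept_id=NULL, no match -> kept with NULL
Match against employees (self):
  - employee 1 (Fiona): manager_id=NULL -> NULL
  - employee 2 (Julia): manager_id=1 -> Fiona
  - employee 3 (Rosa): manager_id=1 -> Fiona
  - employee 4 (Pete): manager_id=NULL -> NULL
  - employee 5 (Alice): manager_id=4 -> Pete
  - employee 6 (Jack): manager_id=4 -> Pete
  - employee 7 (Iris): manager_id=3 -> Rosa
  - employee 8 (Victor): manager_id=5 -> Alice

SQL:
SELECT a.name, b.name AS department, c.name AS manager
FROM employees a
LEFT JOIN departments b ON a.dept_id = b.id
LEFT JOIN employees c ON a.manager_id = c.id

Result:
name   | department | manager
-------+------------+--------
Fiona  | Support    | NULL   
Julia  | Research   | Fiona  
Rosa   | Research   | Fiona  
Pete   | NULL       | NULL   
Alice  | Support    | Pete   
Jack   | Support    | Pete   
Iris   | Marketing  | Rosa   
Victor | NULL       | Alice  


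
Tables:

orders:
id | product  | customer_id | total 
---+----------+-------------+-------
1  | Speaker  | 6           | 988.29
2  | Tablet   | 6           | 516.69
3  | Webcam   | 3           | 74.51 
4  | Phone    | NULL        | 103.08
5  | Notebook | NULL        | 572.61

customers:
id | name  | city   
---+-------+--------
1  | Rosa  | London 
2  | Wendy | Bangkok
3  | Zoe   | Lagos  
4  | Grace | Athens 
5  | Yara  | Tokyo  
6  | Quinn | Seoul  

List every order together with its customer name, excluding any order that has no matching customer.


INNER JOIN keeps only orders rows whose customer_id matches an id in customers. Walk through each order:
  - order 1 (Speaker): customer_id=6 -> matches Quinn
  - order 2 (Tablet): customer_id=6 -> matches Quinn
  - order 3 (Webcam): customer_id=3 -> matches Zoe
  - order 4 (Phone): customer_id=NULL, no match -> dropped
  - order 5 (Notebook): customer_id=NULL, no match -> dropped
So 2 of 5 rows are dropped.

SQL:
SELECT a.product, b.name AS customer
FROM orders a
INNER JOIN customers b ON a.customer_id = b.id

Result:
product | customer
--------+---------
Speaker | Quinn   
Tablet  | Quinn   
Webcam  | Zoe     


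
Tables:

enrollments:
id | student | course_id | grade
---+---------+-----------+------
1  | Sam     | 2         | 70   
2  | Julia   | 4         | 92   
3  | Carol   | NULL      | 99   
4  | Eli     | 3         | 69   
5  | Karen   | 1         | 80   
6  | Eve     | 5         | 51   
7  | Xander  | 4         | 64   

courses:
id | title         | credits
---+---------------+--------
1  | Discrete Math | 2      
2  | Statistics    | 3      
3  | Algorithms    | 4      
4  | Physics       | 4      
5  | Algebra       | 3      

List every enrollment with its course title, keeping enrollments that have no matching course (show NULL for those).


LEFT JOIN keeps every row from enrollments (the left table); where course_id has no match in courses, the course columns become NULL. Walk through each enrollment:
  - enrollment 1 (Sam): course_id=2 -> matches Statistics
  - enrollment 2 (Julia): course_id=4 -> matches Physics
  - enrollment 3 (Carol): course_id=NULL, no match -> kept with NULL
  - enrollment 4 (Eli): course_id=3 -> matches Algorithms
  - enrollment 5 (Karen): course_id=1 -> matches Discrete Math
  - enrollment 6 (Eve): course_id=5 -> matches Algebra
  - enrollment 7 (Xander): course_id=4 -> matches Physics
All 7 rows appear; 1 has NULL course.

SQL:
SELECT a.student, b.title AS course
FROM enrollments a
LEFT JOIN courses b ON a.course_id = b.id

Result:
student | course       
--------+--------------
Sam     | Statistics   
Julia   | Physics      
Carol   | NULL         
Eli     | Algorithms   
Karen   | Discrete Math
Eve     | Algebra      
Xander  | Physics      


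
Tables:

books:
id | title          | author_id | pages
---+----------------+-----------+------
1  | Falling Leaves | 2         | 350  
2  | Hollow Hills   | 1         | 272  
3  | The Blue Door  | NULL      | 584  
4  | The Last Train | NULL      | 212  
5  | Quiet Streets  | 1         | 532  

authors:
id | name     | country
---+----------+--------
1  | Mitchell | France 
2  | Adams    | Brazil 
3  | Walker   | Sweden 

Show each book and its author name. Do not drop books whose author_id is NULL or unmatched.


LEFT JOIN keeps every row from books (the left table); where author_id has no match in authors, the author columns become NULL. Walk through each book:
  - book 1 (Falling Leaves): author_id=2 -> matches Adams
  - book 2 (Hollow Hills): author_id=1 -> matches Mitchell
  - book 3 (The Blue Door): author_id=NULL, no match -> kept with NULL
  - book 4 (The Last Train): author_id=NULL, no match -> kept with NULL
  - book 5 (Quiet Streets): author_id=1 -> matches Mitchell
All 5 rows appear; 2 have NULL author.

SQL:
SELECT a.title, b.name AS author
FROM books a
LEFT JOIN authors b ON a.author_id = b.id

Result:
title          | author  
---------------+---------
Falling Leaves | Adams   
Hollow Hills   | Mitchell
The Blue Door  | NULL    
The Last Train | NULL    
Quiet Streets  | Mitchell


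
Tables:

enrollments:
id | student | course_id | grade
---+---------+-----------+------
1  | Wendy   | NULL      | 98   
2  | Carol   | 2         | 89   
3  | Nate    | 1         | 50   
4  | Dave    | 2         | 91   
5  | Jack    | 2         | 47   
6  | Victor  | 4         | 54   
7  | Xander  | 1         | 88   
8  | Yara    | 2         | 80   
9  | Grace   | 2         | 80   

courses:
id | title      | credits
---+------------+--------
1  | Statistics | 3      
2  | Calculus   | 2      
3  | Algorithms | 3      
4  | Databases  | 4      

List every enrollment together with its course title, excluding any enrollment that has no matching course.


INNER JOIN keeps only enrollments rows whose course_id matches an id in courses. Walk through each enrollment:
  - enrollment 1 (Wendy): course_id=NULL, no match -> dropped
  - enrollment 2 (Carol): course_id=2 -> matches Calculus
  - enrollment 3 (Nate): course_id=1 -> matches Statistics
  - enrollment 4 (Dave): course_id=2 -> matches Calculus
  - enrollment 5 (Jack): course_id=2 -> matches Calculus
  - enrollment 6 (Victor): course_id=4 -> matches Databases
  - enrollment 7 (Xander): course_id=1 -> matches Statistics
  - enrollment 8 (Yara): course_id=2 -> matches Calculus
  - enrollment 9 (Grace): course_id=2 -> matches Calculus
So 1 of 9 rows is dropped.

SQL:
SELECT a.student, b.title AS course
FROM enrollments a
INNER JOIN courses b ON a.course_id = b.id

Result:
student | course    
--------+-----------
Carol   | Calculus  
Nate    | Statistics
Dave    | Calculus  
Jack    | Calculus  
Victor  | Databases 
Xander  | Statistics
Yara    | Calculus  
Grace   | Calculus  


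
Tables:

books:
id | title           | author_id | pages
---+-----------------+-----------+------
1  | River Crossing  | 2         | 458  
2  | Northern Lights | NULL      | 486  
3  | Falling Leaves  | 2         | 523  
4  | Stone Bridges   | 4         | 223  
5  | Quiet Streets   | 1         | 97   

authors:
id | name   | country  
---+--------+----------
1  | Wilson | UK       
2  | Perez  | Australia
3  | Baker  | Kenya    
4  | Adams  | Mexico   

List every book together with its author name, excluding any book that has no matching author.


INNER JOIN keeps only books rows whose author_id matches an id in authors. Walk through each book:
  - book 1 (River Crossing): author_id=2 -> matches Perez
  - book 2 (Northern Lights): author_id=NULL, no match -> dropped
  - book 3 (Falling Leaves): author_id=2 -> matches Perez
  - book 4 (Stone Bridges): author_id=4 -> matches Adams
  - book 5 (Quiet Streets): author_id=1 -> matches Wilson
So 1 of 5 rows is dropped.

SQL:
SELECT a.title, b.name AS author
FROM books a
INNER JOIN authors b ON a.author_id = b.id

Result:
title          | author
---------------+-------
River Crossing | Perez 
Falling Leaves | Perez 
Stone Bridges  | Adams 
Quiet Streets  | Wilson


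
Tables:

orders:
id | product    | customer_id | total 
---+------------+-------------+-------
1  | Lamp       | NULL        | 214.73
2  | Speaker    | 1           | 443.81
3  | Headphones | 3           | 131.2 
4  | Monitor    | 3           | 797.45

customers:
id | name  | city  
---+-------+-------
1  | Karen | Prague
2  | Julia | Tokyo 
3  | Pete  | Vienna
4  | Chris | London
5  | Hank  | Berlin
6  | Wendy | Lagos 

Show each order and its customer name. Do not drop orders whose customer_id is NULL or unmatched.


LEFT JOIN keeps every row from orders (the left table); where customer_id has no match in customers, the customer columns become NULL. Walk through each order:
  - order 1 (Lamp): customer_id=NULL, no match -> kept with NULL
  - order 2 (Speaker): customer_id=1 -> matches Karen
  - order 3 (Headphones): customer_id=3 -> matches Pete
  - order 4 (Monitor): customer_id=3 -> matches Pete
All 4 rows appear; 1 has NULL customer.

SQL:
SELECT a.product, b.name AS customer
FROM orders a
LEFT JOIN customers b ON a.customer_id = b.id

Result:
product    | customer
-----------+---------
Lamp       | NULL    
Speaker    | Karen   
Headphones | Pete    
Monitor    | Pete    


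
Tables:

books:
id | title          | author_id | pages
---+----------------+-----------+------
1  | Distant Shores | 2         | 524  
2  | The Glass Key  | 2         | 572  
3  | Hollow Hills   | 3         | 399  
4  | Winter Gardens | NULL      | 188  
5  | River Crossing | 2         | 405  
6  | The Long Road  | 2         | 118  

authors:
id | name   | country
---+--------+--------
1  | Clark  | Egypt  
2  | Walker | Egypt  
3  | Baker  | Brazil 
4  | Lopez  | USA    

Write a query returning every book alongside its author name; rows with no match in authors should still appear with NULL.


LEFT JOIN keeps every row from books (the left table); where author_id has no match in authors, the author columns become NULL. Walk through each book:
  - book 1 (Distant Shores): author_id=2 -> matches Walker
  - book 2 (The Glass Key): author_id=2 -> matches Walker
  - book 3 (Hollow Hills): author_id=3 -> matches Baker
  - book 4 (Winter Gardens): author_id=NULL, no match -> kept with NULL
  - book 5 (River Crossing): author_id=2 -> matches Walker
  - book 6 (The Long Road): author_id=2 -> matches Walker
All 6 rows appear; 1 has NULL author.

SQL:
SELECT a.title, b.name AS author
FROM books a
LEFT JOIN authors b ON a.author_id = b.id

Result:
title          | author
---------------+-------
Distant Shores | Walker
The Glass Key  | Walker
Hollow Hills   | Baker 
Winter Gardens | NULL  
River Crossing | Walker
The Long Road  | Walker


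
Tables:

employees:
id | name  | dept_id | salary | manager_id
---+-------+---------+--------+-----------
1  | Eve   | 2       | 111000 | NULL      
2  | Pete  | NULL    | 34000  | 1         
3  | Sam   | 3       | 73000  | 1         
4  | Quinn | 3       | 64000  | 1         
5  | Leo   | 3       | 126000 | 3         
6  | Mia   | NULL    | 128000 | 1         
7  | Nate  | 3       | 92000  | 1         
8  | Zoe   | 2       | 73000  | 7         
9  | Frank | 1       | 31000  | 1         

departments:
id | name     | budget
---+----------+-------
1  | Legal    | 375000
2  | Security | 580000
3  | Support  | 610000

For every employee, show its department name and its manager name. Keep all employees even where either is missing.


Two LEFT JOINs from the same base table employees: one to departments via dept_id, one to employees itself via manager_id. Both are LEFT so every employee is preserved.
Match against departments:
  - employee 1 (Eve): dept_id=2 -> matches Security
  - employee 2 (Pete): dept_id=NULL, no match -> kept with NULL
  - employee 3 (Sam): dept_id=3 -> matches Support
  - employee 4 (Quinn): dept_id=3 -> matches Support
  - employee 5 (Leo): dept_id=3 -> matches Support
  - employee 6 (Mia): dept_id=NULL, no match -> kept with NULL
  - employee 7 (Nate): dept_id=3 -> matches Support
  - employee 8 (Zoe): dept_id=2 -> matches Security
  - employee 9 (Frank): dept_id=1 -> matches Legal
Match against employees (self):
  - employee 1 (Eve): manager_id=NULL -> NULL
  - employee 2 (Pete): manager_id=1 -> Eve
  - employee 3 (Sam): manager_id=1 -> Eve
  - employee 4 (Quinn): manager_id=1 -> Eve
  - employee 5 (Leo): manager_id=3 -> Sam
  - employee 6 (Mia): manager_id=1 -> Eve
  - employee 7 (Nate): manager_id=1 -> Eve
  - employee 8 (Zoe): manager_id=7 -> Nate
  - employee 9 (Frank): manager_id=1 -> Eve

SQL:
SELECT a.name, b.name AS department, c.name AS manager
FROM employees a
LEFT JOIN departments b ON a.dept_id = b.id
LEFT JOIN employees c ON a.manager_id = c.id

Result:
name  | department | manager
------+------------+--------
Eve   | Security   | NULL   
Pete  | NULL       | Eve    
Sam   | Support    | Eve    
Quinn | Support    | Eve    
Leo   | Support    | Sam    
Mia   | NULL       | Eve    
Nate  | Support    | Eve    
Zoe   | Security   | Nate   
Frank | Legal      | Eve    


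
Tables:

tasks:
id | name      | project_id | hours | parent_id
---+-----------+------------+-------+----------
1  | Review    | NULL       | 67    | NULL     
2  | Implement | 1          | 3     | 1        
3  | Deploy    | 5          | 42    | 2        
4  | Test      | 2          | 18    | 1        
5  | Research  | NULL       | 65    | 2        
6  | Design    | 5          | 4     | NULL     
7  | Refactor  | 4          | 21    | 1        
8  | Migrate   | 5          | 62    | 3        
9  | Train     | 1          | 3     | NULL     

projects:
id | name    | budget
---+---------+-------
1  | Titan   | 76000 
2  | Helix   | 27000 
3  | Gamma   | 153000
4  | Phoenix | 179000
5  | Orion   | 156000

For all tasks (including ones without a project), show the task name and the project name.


LEFT JOIN keeps every row from tasks (the left table); where project_id has no match in projects, the project columns become NULL. Walk through each task:
  - task 1 (Review): project_id=NULL, no match -> kept with NULL
  - task 2 (Implement): project_id=1 -> matches Titan
  - task 3 (Deploy): project_id=5 -> matches Orion
  - task 4 (Test): project_id=2 -> matches Helix
  - task 5 (Research): project_id=NULL, no match -> kept with NULL
  - task 6 (Design): project_id=5 -> matches Orion
  - task 7 (Refactor): project_id=4 -> matches Phoenix
  - task 8 (Migrate): project_id=5 -> matches Orion
  - task 9 (Train): project_id=1 -> matches Titan
All 9 rows appear; 2 have NULL project.

SQL:
SELECT a.name, b.name AS project
FROM tasks a
LEFT JOIN projects b ON a.project_id = b.id

Result:
name      | project
----------+--------
Review    | NULL   
Implement | Titan  
Deploy    | Orion  
Test      | Helix  
Research  | NULL   
Design    | Orion  
Refactor  | Phoenix
Migrate   | Orion  
Train     | Titan  


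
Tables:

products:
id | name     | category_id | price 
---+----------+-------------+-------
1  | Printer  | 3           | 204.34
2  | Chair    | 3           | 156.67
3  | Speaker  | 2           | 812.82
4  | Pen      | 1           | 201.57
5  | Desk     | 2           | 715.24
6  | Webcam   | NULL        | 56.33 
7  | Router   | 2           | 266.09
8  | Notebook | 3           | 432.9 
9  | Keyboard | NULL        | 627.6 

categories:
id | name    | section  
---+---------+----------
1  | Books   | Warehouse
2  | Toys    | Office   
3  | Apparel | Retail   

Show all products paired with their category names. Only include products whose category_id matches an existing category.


INNER JOIN keeps only products rows whose category_id matches an id in categories. Walk through each product:
  - product 1 (Printer): category_id=3 -> matches Apparel
  - product 2 (Chair): category_id=3 -> matches Apparel
  - product 3 (Speaker): category_id=2 -> matches Toys
  - product 4 (Pen): category_id=1 -> matches Books
  - product 5 (Desk): category_id=2 -> matches Toys
  - product 6 (Webcam): category_id=NULL, no match -> dropped
  - product 7 (Router): category_id=2 -> matches Toys
  - product 8 (Notebook): category_id=3 -> matches Apparel
  - product 9 (Keyboard): category_id=NULL, no match -> dropped
So 2 of 9 rows are dropped.

SQL:
SELECT a.name, b.name AS category
FROM products a
INNER JOIN categories b ON a.category_id = b.id

Result:
name     | category
---------+---------
Printer  | Apparel 
Chair    | Apparel 
Speaker  | Toys    
Pen      | Books   
Desk     | Toys    
Router   | Toys    
Notebook | Apparel 


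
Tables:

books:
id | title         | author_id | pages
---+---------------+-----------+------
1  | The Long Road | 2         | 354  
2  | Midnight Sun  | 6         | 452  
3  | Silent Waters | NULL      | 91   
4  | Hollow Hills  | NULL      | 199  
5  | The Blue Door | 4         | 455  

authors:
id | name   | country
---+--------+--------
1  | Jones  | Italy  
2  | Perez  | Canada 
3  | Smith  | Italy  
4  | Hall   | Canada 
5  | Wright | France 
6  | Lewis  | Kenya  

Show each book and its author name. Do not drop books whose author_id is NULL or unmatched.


LEFT JOIN keeps every row from books (the left table); where author_id has no match in authors, the author columns become NULL. Walk through each book:
  - book 1 (The Long Road): author_id=2 -> matches Perez
  - book 2 (Midnight Sun): author_id=6 -> matches Lewis
  - book 3 (Silent Waters): author_id=NULL, no match -> kept with NULL
  - book 4 (Hollow Hills): author_id=NULL, no match -> kept with NULL
  - book 5 (The Blue Door): author_id=4 -> matches Hall
All 5 rows appear; 2 have NULL author.

SQL:
SELECT a.title, b.name AS author
FROM books a
LEFT JOIN authors b ON a.author_id = b.id

Result:
title         | author
--------------+-------
The Long Road | Perez 
Midnight Sun  | Lewis 
Silent Waters | NULL  
Hollow Hills  | NULL  
The Blue Door | Hall  
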